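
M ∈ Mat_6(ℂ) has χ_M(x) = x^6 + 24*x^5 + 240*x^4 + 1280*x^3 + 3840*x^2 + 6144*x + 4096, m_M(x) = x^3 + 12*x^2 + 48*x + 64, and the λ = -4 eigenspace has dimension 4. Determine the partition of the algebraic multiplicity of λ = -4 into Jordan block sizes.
Block sizes for λ = -4: [3, 1, 1, 1]

Step 1 — from the characteristic polynomial, algebraic multiplicity of λ = -4 is 6. From dim ker(M − (-4)·I) = 4, there are exactly 4 Jordan blocks for λ = -4.
Step 2 — from the minimal polynomial, the factor (x + 4)^3 tells us the largest block for λ = -4 has size 3.
Step 3 — with total size 6, 4 blocks, and largest block 3, the block sizes (in nonincreasing order) are [3, 1, 1, 1].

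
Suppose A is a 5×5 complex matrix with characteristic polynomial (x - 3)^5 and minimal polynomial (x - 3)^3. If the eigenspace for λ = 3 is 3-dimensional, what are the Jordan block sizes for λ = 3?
Block sizes for λ = 3: [3, 1, 1]

Step 1 — from the characteristic polynomial, algebraic multiplicity of λ = 3 is 5. From dim ker(A − (3)·I) = 3, there are exactly 3 Jordan blocks for λ = 3.
Step 2 — from the minimal polynomial, the factor (x − 3)^3 tells us the largest block for λ = 3 has size 3.
Step 3 — with total size 5, 3 blocks, and largest block 3, the block sizes (in nonincreasing order) are [3, 1, 1].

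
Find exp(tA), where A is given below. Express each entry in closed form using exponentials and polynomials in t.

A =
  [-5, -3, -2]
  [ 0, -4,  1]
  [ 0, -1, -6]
e^{tA} =
  [exp(-5*t), -t^2*exp(-5*t)/2 - 3*t*exp(-5*t), -t^2*exp(-5*t)/2 - 2*t*exp(-5*t)]
  [0, t*exp(-5*t) + exp(-5*t), t*exp(-5*t)]
  [0, -t*exp(-5*t), -t*exp(-5*t) + exp(-5*t)]

Strategy: write A = P · J · P⁻¹ where J is a Jordan canonical form, so e^{tA} = P · e^{tJ} · P⁻¹, and e^{tJ} can be computed block-by-block.

A has Jordan form
J =
  [-5,  1,  0]
  [ 0, -5,  1]
  [ 0,  0, -5]
(up to reordering of blocks).

Per-block formulas:
  For a 3×3 Jordan block J_3(-5): exp(t · J_3(-5)) = e^(-5t)·(I + t·N + (t^2/2)·N^2), where N is the 3×3 nilpotent shift.

After assembling e^{tJ} and conjugating by P, we get:

e^{tA} =
  [exp(-5*t), -t^2*exp(-5*t)/2 - 3*t*exp(-5*t), -t^2*exp(-5*t)/2 - 2*t*exp(-5*t)]
  [0, t*exp(-5*t) + exp(-5*t), t*exp(-5*t)]
  [0, -t*exp(-5*t), -t*exp(-5*t) + exp(-5*t)]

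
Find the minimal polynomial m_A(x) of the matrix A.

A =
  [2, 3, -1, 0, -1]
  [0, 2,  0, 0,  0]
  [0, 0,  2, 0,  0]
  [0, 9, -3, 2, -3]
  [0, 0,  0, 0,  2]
x^2 - 4*x + 4

The characteristic polynomial is χ_A(x) = (x - 2)^5, so the eigenvalues are known. The minimal polynomial is
  m_A(x) = Π_λ (x − λ)^{k_λ}
where k_λ is the size of the *largest* Jordan block for λ (equivalently, the smallest k with (A − λI)^k v = 0 for every generalised eigenvector v of λ).

  λ = 2: largest Jordan block has size 2, contributing (x − 2)^2

So m_A(x) = (x - 2)^2 = x^2 - 4*x + 4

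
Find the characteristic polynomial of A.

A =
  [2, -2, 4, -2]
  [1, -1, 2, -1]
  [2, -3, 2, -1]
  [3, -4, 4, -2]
x^4 - x^3

Expanding det(x·I − A) (e.g. by cofactor expansion or by noting that A is similar to its Jordan form J, which has the same characteristic polynomial as A) gives
  χ_A(x) = x^4 - x^3
which factors as x^3*(x - 1). The eigenvalues (with algebraic multiplicities) are λ = 0 with multiplicity 3, λ = 1 with multiplicity 1.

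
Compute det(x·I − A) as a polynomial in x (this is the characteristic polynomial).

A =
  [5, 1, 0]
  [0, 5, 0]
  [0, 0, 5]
x^3 - 15*x^2 + 75*x - 125

Expanding det(x·I − A) (e.g. by cofactor expansion or by noting that A is similar to its Jordan form J, which has the same characteristic polynomial as A) gives
  χ_A(x) = x^3 - 15*x^2 + 75*x - 125
which factors as (x - 5)^3. The eigenvalues (with algebraic multiplicities) are λ = 5 with multiplicity 3.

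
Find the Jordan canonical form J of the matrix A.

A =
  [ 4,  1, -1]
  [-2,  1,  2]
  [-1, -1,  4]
J_2(3) ⊕ J_1(3)

The characteristic polynomial is
  det(x·I − A) = x^3 - 9*x^2 + 27*x - 27 = (x - 3)^3

Eigenvalues and multiplicities (the geometric multiplicity of λ is n − rank(A − λI), which equals the number of Jordan blocks for λ):
  λ = 3: algebraic multiplicity = 3, geometric multiplicity = 2

Determining the block sizes for each eigenvalue:
  λ = 3: 2 blocks summing to 3 forces exactly one block of size 2 and the rest size 1 → block sizes [2, 1]

Assembling the blocks gives a Jordan form
J =
  [3, 1, 0]
  [0, 3, 0]
  [0, 0, 3]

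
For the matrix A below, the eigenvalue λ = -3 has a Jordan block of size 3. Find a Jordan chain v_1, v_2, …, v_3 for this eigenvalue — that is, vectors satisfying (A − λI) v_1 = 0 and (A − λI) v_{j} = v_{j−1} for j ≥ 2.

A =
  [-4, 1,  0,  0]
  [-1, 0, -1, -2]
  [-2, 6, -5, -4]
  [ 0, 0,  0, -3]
A Jordan chain for λ = -3 of length 3:
v_1 = (2, 2, 4, 0)ᵀ
v_2 = (1, 3, 6, 0)ᵀ
v_3 = (0, 1, 0, 0)ᵀ

Let N = A − (-3)·I. We want v_3 with N^3 v_3 = 0 but N^2 v_3 ≠ 0; then v_{j-1} := N · v_j for j = 3, …, 2.

Pick v_3 = (0, 1, 0, 0)ᵀ.
Then v_2 = N · v_3 = (1, 3, 6, 0)ᵀ.
Then v_1 = N · v_2 = (2, 2, 4, 0)ᵀ.

Sanity check: (A − (-3)·I) v_1 = (0, 0, 0, 0)ᵀ = 0. ✓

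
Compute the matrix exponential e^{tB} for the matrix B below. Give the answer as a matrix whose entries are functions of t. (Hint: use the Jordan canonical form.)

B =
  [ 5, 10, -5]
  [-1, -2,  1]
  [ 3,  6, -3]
e^{tB} =
  [5*t + 1, 10*t, -5*t]
  [-t, 1 - 2*t, t]
  [3*t, 6*t, 1 - 3*t]

Strategy: write B = P · J · P⁻¹ where J is a Jordan canonical form, so e^{tB} = P · e^{tJ} · P⁻¹, and e^{tJ} can be computed block-by-block.

B has Jordan form
J =
  [0, 1, 0]
  [0, 0, 0]
  [0, 0, 0]
(up to reordering of blocks).

Per-block formulas:
  For a 1×1 block at λ = 0: exp(t · [0]) = [e^(0t)].
  For a 2×2 Jordan block J_2(0): exp(t · J_2(0)) = e^(0t)·(I + t·N), where N is the 2×2 nilpotent shift.

After assembling e^{tJ} and conjugating by P, we get:

e^{tB} =
  [5*t + 1, 10*t, -5*t]
  [-t, 1 - 2*t, t]
  [3*t, 6*t, 1 - 3*t]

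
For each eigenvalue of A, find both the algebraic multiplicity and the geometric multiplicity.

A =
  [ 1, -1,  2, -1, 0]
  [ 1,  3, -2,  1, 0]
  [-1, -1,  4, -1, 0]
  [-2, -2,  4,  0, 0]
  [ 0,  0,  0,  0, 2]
λ = 2: alg = 5, geom = 4

Step 1 — factor the characteristic polynomial to read off the algebraic multiplicities:
  χ_A(x) = (x - 2)^5

Step 2 — compute geometric multiplicities via the rank-nullity identity g(λ) = n − rank(A − λI):
  rank(A − (2)·I) = 1, so dim ker(A − (2)·I) = n − 1 = 4

Summary:
  λ = 2: algebraic multiplicity = 5, geometric multiplicity = 4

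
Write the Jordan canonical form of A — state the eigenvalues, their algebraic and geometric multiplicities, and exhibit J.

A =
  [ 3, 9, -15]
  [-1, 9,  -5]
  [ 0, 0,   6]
J_2(6) ⊕ J_1(6)

The characteristic polynomial is
  det(x·I − A) = x^3 - 18*x^2 + 108*x - 216 = (x - 6)^3

Eigenvalues and multiplicities (the geometric multiplicity of λ is n − rank(A − λI), which equals the number of Jordan blocks for λ):
  λ = 6: algebraic multiplicity = 3, geometric multiplicity = 2

Determining the block sizes for each eigenvalue:
  λ = 6: 2 blocks summing to 3 forces exactly one block of size 2 and the rest size 1 → block sizes [2, 1]

Assembling the blocks gives a Jordan form
J =
  [6, 1, 0]
  [0, 6, 0]
  [0, 0, 6]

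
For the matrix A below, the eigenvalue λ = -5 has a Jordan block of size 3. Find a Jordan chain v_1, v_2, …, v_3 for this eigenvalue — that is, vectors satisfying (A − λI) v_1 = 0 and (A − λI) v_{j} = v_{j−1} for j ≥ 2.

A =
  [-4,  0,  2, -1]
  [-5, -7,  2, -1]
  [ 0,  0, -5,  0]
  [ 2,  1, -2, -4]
A Jordan chain for λ = -5 of length 3:
v_1 = (-1, 3, 0, -1)ᵀ
v_2 = (1, -5, 0, 2)ᵀ
v_3 = (1, 0, 0, 0)ᵀ

Let N = A − (-5)·I. We want v_3 with N^3 v_3 = 0 but N^2 v_3 ≠ 0; then v_{j-1} := N · v_j for j = 3, …, 2.

Pick v_3 = (1, 0, 0, 0)ᵀ.
Then v_2 = N · v_3 = (1, -5, 0, 2)ᵀ.
Then v_1 = N · v_2 = (-1, 3, 0, -1)ᵀ.

Sanity check: (A − (-5)·I) v_1 = (0, 0, 0, 0)ᵀ = 0. ✓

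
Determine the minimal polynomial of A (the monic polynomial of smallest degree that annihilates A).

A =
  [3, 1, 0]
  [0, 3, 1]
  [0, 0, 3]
x^3 - 9*x^2 + 27*x - 27

The characteristic polynomial is χ_A(x) = (x - 3)^3, so the eigenvalues are known. The minimal polynomial is
  m_A(x) = Π_λ (x − λ)^{k_λ}
where k_λ is the size of the *largest* Jordan block for λ (equivalently, the smallest k with (A − λI)^k v = 0 for every generalised eigenvector v of λ).

  λ = 3: largest Jordan block has size 3, contributing (x − 3)^3

So m_A(x) = (x - 3)^3 = x^3 - 9*x^2 + 27*x - 27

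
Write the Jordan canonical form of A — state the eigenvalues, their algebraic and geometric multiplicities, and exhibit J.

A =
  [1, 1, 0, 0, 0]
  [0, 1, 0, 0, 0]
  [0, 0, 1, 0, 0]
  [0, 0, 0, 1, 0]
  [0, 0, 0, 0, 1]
J_2(1) ⊕ J_1(1) ⊕ J_1(1) ⊕ J_1(1)

The characteristic polynomial is
  det(x·I − A) = x^5 - 5*x^4 + 10*x^3 - 10*x^2 + 5*x - 1 = (x - 1)^5

Eigenvalues and multiplicities (the geometric multiplicity of λ is n − rank(A − λI), which equals the number of Jordan blocks for λ):
  λ = 1: algebraic multiplicity = 5, geometric multiplicity = 4

Determining the block sizes for each eigenvalue:
  λ = 1: 4 blocks summing to 5 forces exactly one block of size 2 and the rest size 1 → block sizes [2, 1, 1, 1]

Assembling the blocks gives a Jordan form
J =
  [1, 1, 0, 0, 0]
  [0, 1, 0, 0, 0]
  [0, 0, 1, 0, 0]
  [0, 0, 0, 1, 0]
  [0, 0, 0, 0, 1]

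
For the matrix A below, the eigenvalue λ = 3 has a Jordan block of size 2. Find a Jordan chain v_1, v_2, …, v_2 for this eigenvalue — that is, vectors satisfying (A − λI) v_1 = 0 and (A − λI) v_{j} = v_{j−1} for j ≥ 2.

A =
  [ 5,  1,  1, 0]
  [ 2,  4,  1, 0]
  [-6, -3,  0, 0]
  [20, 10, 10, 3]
A Jordan chain for λ = 3 of length 2:
v_1 = (2, 2, -6, 20)ᵀ
v_2 = (1, 0, 0, 0)ᵀ

Let N = A − (3)·I. We want v_2 with N^2 v_2 = 0 but N^1 v_2 ≠ 0; then v_{j-1} := N · v_j for j = 2, …, 2.

Pick v_2 = (1, 0, 0, 0)ᵀ.
Then v_1 = N · v_2 = (2, 2, -6, 20)ᵀ.

Sanity check: (A − (3)·I) v_1 = (0, 0, 0, 0)ᵀ = 0. ✓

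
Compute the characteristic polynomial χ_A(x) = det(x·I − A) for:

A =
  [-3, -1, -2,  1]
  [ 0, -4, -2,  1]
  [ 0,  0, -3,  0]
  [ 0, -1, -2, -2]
x^4 + 12*x^3 + 54*x^2 + 108*x + 81

Expanding det(x·I − A) (e.g. by cofactor expansion or by noting that A is similar to its Jordan form J, which has the same characteristic polynomial as A) gives
  χ_A(x) = x^4 + 12*x^3 + 54*x^2 + 108*x + 81
which factors as (x + 3)^4. The eigenvalues (with algebraic multiplicities) are λ = -3 with multiplicity 4.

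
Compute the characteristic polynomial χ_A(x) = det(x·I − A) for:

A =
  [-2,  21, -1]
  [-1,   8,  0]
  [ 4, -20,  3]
x^3 - 9*x^2 + 27*x - 27

Expanding det(x·I − A) (e.g. by cofactor expansion or by noting that A is similar to its Jordan form J, which has the same characteristic polynomial as A) gives
  χ_A(x) = x^3 - 9*x^2 + 27*x - 27
which factors as (x - 3)^3. The eigenvalues (with algebraic multiplicities) are λ = 3 with multiplicity 3.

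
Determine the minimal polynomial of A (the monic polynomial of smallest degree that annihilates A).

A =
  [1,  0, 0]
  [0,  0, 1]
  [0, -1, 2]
x^2 - 2*x + 1

The characteristic polynomial is χ_A(x) = (x - 1)^3, so the eigenvalues are known. The minimal polynomial is
  m_A(x) = Π_λ (x − λ)^{k_λ}
where k_λ is the size of the *largest* Jordan block for λ (equivalently, the smallest k with (A − λI)^k v = 0 for every generalised eigenvector v of λ).

  λ = 1: largest Jordan block has size 2, contributing (x − 1)^2

So m_A(x) = (x - 1)^2 = x^2 - 2*x + 1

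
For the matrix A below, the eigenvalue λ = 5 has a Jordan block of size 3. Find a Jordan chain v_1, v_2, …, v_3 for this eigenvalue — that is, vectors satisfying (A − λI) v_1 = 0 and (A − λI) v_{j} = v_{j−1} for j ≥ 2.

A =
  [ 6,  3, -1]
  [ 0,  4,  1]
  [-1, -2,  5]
A Jordan chain for λ = 5 of length 3:
v_1 = (2, -1, -1)ᵀ
v_2 = (1, 0, -1)ᵀ
v_3 = (1, 0, 0)ᵀ

Let N = A − (5)·I. We want v_3 with N^3 v_3 = 0 but N^2 v_3 ≠ 0; then v_{j-1} := N · v_j for j = 3, …, 2.

Pick v_3 = (1, 0, 0)ᵀ.
Then v_2 = N · v_3 = (1, 0, -1)ᵀ.
Then v_1 = N · v_2 = (2, -1, -1)ᵀ.

Sanity check: (A − (5)·I) v_1 = (0, 0, 0)ᵀ = 0. ✓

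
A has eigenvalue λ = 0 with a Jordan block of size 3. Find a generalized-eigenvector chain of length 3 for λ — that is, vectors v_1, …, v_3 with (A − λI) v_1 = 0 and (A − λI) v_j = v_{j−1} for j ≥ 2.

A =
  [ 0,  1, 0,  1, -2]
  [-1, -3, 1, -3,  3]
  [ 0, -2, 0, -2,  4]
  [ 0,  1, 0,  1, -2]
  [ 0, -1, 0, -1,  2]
A Jordan chain for λ = 0 of length 3:
v_1 = (-1, 3, 2, -1, 1)ᵀ
v_2 = (0, -1, 0, 0, 0)ᵀ
v_3 = (1, 0, 0, 0, 0)ᵀ

Let N = A − (0)·I. We want v_3 with N^3 v_3 = 0 but N^2 v_3 ≠ 0; then v_{j-1} := N · v_j for j = 3, …, 2.

Pick v_3 = (1, 0, 0, 0, 0)ᵀ.
Then v_2 = N · v_3 = (0, -1, 0, 0, 0)ᵀ.
Then v_1 = N · v_2 = (-1, 3, 2, -1, 1)ᵀ.

Sanity check: (A − (0)·I) v_1 = (0, 0, 0, 0, 0)ᵀ = 0. ✓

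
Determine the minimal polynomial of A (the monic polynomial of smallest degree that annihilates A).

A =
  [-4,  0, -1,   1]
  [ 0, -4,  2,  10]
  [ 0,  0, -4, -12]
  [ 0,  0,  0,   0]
x^3 + 8*x^2 + 16*x

The characteristic polynomial is χ_A(x) = x*(x + 4)^3, so the eigenvalues are known. The minimal polynomial is
  m_A(x) = Π_λ (x − λ)^{k_λ}
where k_λ is the size of the *largest* Jordan block for λ (equivalently, the smallest k with (A − λI)^k v = 0 for every generalised eigenvector v of λ).

  λ = -4: largest Jordan block has size 2, contributing (x + 4)^2
  λ = 0: largest Jordan block has size 1, contributing (x − 0)

So m_A(x) = x*(x + 4)^2 = x^3 + 8*x^2 + 16*x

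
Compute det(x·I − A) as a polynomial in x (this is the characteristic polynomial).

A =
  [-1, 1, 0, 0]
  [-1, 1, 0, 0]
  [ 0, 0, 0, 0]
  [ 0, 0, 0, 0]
x^4

Expanding det(x·I − A) (e.g. by cofactor expansion or by noting that A is similar to its Jordan form J, which has the same characteristic polynomial as A) gives
  χ_A(x) = x^4
which factors as x^4. The eigenvalues (with algebraic multiplicities) are λ = 0 with multiplicity 4.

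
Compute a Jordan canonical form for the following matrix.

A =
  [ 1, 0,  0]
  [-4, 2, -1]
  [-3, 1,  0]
J_3(1)

The characteristic polynomial is
  det(x·I − A) = x^3 - 3*x^2 + 3*x - 1 = (x - 1)^3

Eigenvalues and multiplicities (the geometric multiplicity of λ is n − rank(A − λI), which equals the number of Jordan blocks for λ):
  λ = 1: algebraic multiplicity = 3, geometric multiplicity = 1

Determining the block sizes for each eigenvalue:
  λ = 1: one block (gm = 1), so the single block has size am = 3 → block sizes [3]

Assembling the blocks gives a Jordan form
J =
  [1, 1, 0]
  [0, 1, 1]
  [0, 0, 1]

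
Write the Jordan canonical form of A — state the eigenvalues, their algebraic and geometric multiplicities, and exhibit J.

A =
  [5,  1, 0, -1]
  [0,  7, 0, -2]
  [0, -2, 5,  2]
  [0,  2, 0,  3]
J_2(5) ⊕ J_1(5) ⊕ J_1(5)

The characteristic polynomial is
  det(x·I − A) = x^4 - 20*x^3 + 150*x^2 - 500*x + 625 = (x - 5)^4

Eigenvalues and multiplicities (the geometric multiplicity of λ is n − rank(A − λI), which equals the number of Jordan blocks for λ):
  λ = 5: algebraic multiplicity = 4, geometric multiplicity = 3

Determining the block sizes for each eigenvalue:
  λ = 5: 3 blocks summing to 4 forces exactly one block of size 2 and the rest size 1 → block sizes [2, 1, 1]

Assembling the blocks gives a Jordan form
J =
  [5, 1, 0, 0]
  [0, 5, 0, 0]
  [0, 0, 5, 0]
  [0, 0, 0, 5]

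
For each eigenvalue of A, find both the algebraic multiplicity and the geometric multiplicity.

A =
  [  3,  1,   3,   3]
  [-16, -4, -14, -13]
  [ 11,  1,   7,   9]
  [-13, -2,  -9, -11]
λ = -2: alg = 3, geom = 1; λ = 1: alg = 1, geom = 1

Step 1 — factor the characteristic polynomial to read off the algebraic multiplicities:
  χ_A(x) = (x - 1)*(x + 2)^3

Step 2 — compute geometric multiplicities via the rank-nullity identity g(λ) = n − rank(A − λI):
  rank(A − (-2)·I) = 3, so dim ker(A − (-2)·I) = n − 3 = 1
  rank(A − (1)·I) = 3, so dim ker(A − (1)·I) = n − 3 = 1

Summary:
  λ = -2: algebraic multiplicity = 3, geometric multiplicity = 1
  λ = 1: algebraic multiplicity = 1, geometric multiplicity = 1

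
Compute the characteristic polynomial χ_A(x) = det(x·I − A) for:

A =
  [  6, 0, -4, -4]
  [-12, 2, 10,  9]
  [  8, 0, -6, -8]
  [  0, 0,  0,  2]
x^4 - 4*x^3 + 16*x - 16

Expanding det(x·I − A) (e.g. by cofactor expansion or by noting that A is similar to its Jordan form J, which has the same characteristic polynomial as A) gives
  χ_A(x) = x^4 - 4*x^3 + 16*x - 16
which factors as (x - 2)^3*(x + 2). The eigenvalues (with algebraic multiplicities) are λ = -2 with multiplicity 1, λ = 2 with multiplicity 3.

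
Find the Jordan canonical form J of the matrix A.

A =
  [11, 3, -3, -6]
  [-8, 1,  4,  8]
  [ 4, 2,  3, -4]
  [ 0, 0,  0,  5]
J_2(5) ⊕ J_1(5) ⊕ J_1(5)

The characteristic polynomial is
  det(x·I − A) = x^4 - 20*x^3 + 150*x^2 - 500*x + 625 = (x - 5)^4

Eigenvalues and multiplicities (the geometric multiplicity of λ is n − rank(A − λI), which equals the number of Jordan blocks for λ):
  λ = 5: algebraic multiplicity = 4, geometric multiplicity = 3

Determining the block sizes for each eigenvalue:
  λ = 5: 3 blocks summing to 4 forces exactly one block of size 2 and the rest size 1 → block sizes [2, 1, 1]

Assembling the blocks gives a Jordan form
J =
  [5, 1, 0, 0]
  [0, 5, 0, 0]
  [0, 0, 5, 0]
  [0, 0, 0, 5]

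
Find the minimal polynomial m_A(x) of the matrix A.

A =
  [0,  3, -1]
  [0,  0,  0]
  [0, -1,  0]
x^3

The characteristic polynomial is χ_A(x) = x^3, so the eigenvalues are known. The minimal polynomial is
  m_A(x) = Π_λ (x − λ)^{k_λ}
where k_λ is the size of the *largest* Jordan block for λ (equivalently, the smallest k with (A − λI)^k v = 0 for every generalised eigenvector v of λ).

  λ = 0: largest Jordan block has size 3, contributing (x − 0)^3

So m_A(x) = x^3 = x^3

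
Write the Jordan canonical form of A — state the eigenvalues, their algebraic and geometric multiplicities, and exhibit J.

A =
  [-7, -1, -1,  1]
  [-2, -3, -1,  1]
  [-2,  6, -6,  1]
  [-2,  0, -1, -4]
J_3(-5) ⊕ J_1(-5)

The characteristic polynomial is
  det(x·I − A) = x^4 + 20*x^3 + 150*x^2 + 500*x + 625 = (x + 5)^4

Eigenvalues and multiplicities (the geometric multiplicity of λ is n − rank(A − λI), which equals the number of Jordan blocks for λ):
  λ = -5: algebraic multiplicity = 4, geometric multiplicity = 2

Determining the block sizes for each eigenvalue:
  λ = -5: with am = 4 and gm = 2, the partition is not yet determined (e.g. several partitions of 4 into 2 parts exist). Let N = A − (-5)·I. Computing rank(N^1) = 2, rank(N^2) = 1, rank(N^3) = 0; the number of blocks of size ≥ j is rank(N^{j−1}) − rank(N^j), giving [2, 1, 1]. So we have 1 block(s) of size 3, 1 block(s) of size 1 → block sizes [3, 1]

Assembling the blocks gives a Jordan form
J =
  [-5,  1,  0,  0]
  [ 0, -5,  1,  0]
  [ 0,  0, -5,  0]
  [ 0,  0,  0, -5]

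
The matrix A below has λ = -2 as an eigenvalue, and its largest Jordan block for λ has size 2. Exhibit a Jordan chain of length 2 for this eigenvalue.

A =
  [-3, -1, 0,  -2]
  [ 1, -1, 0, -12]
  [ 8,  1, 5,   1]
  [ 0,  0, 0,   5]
A Jordan chain for λ = -2 of length 2:
v_1 = (-1, 1, 1, 0)ᵀ
v_2 = (0, 1, 0, 0)ᵀ

Let N = A − (-2)·I. We want v_2 with N^2 v_2 = 0 but N^1 v_2 ≠ 0; then v_{j-1} := N · v_j for j = 2, …, 2.

Pick v_2 = (0, 1, 0, 0)ᵀ.
Then v_1 = N · v_2 = (-1, 1, 1, 0)ᵀ.

Sanity check: (A − (-2)·I) v_1 = (0, 0, 0, 0)ᵀ = 0. ✓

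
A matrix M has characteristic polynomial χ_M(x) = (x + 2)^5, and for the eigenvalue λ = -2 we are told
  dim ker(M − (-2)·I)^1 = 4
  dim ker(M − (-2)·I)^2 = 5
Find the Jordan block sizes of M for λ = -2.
Block sizes for λ = -2: [2, 1, 1, 1]

From the dimensions of kernels of powers, the number of Jordan blocks of size at least j is d_j − d_{j−1} where d_j = dim ker(N^j) (with d_0 = 0). Computing the differences gives [4, 1].
The number of blocks of size exactly k is (#blocks of size ≥ k) − (#blocks of size ≥ k + 1), so the partition is: 3 block(s) of size 1, 1 block(s) of size 2.
In nonincreasing order the block sizes are [2, 1, 1, 1].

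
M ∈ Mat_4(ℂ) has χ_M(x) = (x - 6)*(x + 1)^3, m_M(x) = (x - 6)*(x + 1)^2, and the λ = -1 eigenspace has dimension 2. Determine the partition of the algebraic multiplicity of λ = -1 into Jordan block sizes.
Block sizes for λ = -1: [2, 1]

Step 1 — from the characteristic polynomial, algebraic multiplicity of λ = -1 is 3. From dim ker(M − (-1)·I) = 2, there are exactly 2 Jordan blocks for λ = -1.
Step 2 — from the minimal polynomial, the factor (x + 1)^2 tells us the largest block for λ = -1 has size 2.
Step 3 — with total size 3, 2 blocks, and largest block 2, the block sizes (in nonincreasing order) are [2, 1].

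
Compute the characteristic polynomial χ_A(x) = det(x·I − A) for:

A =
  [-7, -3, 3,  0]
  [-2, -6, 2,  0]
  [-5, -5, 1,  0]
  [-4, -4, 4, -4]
x^4 + 16*x^3 + 96*x^2 + 256*x + 256

Expanding det(x·I − A) (e.g. by cofactor expansion or by noting that A is similar to its Jordan form J, which has the same characteristic polynomial as A) gives
  χ_A(x) = x^4 + 16*x^3 + 96*x^2 + 256*x + 256
which factors as (x + 4)^4. The eigenvalues (with algebraic multiplicities) are λ = -4 with multiplicity 4.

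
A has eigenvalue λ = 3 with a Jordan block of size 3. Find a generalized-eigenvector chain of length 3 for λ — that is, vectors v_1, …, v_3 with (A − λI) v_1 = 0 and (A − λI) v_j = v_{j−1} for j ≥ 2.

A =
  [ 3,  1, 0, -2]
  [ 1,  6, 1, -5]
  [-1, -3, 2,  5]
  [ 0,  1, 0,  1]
A Jordan chain for λ = 3 of length 3:
v_1 = (1, 2, -2, 1)ᵀ
v_2 = (0, 1, -1, 0)ᵀ
v_3 = (1, 0, 0, 0)ᵀ

Let N = A − (3)·I. We want v_3 with N^3 v_3 = 0 but N^2 v_3 ≠ 0; then v_{j-1} := N · v_j for j = 3, …, 2.

Pick v_3 = (1, 0, 0, 0)ᵀ.
Then v_2 = N · v_3 = (0, 1, -1, 0)ᵀ.
Then v_1 = N · v_2 = (1, 2, -2, 1)ᵀ.

Sanity check: (A − (3)·I) v_1 = (0, 0, 0, 0)ᵀ = 0. ✓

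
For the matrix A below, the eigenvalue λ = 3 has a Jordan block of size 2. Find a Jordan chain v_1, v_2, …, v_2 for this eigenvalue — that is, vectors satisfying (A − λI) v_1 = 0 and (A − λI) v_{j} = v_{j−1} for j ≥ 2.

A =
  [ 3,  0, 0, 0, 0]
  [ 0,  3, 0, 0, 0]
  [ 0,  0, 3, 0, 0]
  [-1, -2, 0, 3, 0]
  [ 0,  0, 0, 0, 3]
A Jordan chain for λ = 3 of length 2:
v_1 = (0, 0, 0, -1, 0)ᵀ
v_2 = (1, 0, 0, 0, 0)ᵀ

Let N = A − (3)·I. We want v_2 with N^2 v_2 = 0 but N^1 v_2 ≠ 0; then v_{j-1} := N · v_j for j = 2, …, 2.

Pick v_2 = (1, 0, 0, 0, 0)ᵀ.
Then v_1 = N · v_2 = (0, 0, 0, -1, 0)ᵀ.

Sanity check: (A − (3)·I) v_1 = (0, 0, 0, 0, 0)ᵀ = 0. ✓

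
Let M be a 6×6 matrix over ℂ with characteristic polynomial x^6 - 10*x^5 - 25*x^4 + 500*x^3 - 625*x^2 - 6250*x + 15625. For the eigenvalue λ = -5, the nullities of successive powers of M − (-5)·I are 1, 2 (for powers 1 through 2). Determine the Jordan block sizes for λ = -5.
Block sizes for λ = -5: [2]

From the dimensions of kernels of powers, the number of Jordan blocks of size at least j is d_j − d_{j−1} where d_j = dim ker(N^j) (with d_0 = 0). Computing the differences gives [1, 1].
The number of blocks of size exactly k is (#blocks of size ≥ k) − (#blocks of size ≥ k + 1), so the partition is: 1 block(s) of size 2.
In nonincreasing order the block sizes are [2].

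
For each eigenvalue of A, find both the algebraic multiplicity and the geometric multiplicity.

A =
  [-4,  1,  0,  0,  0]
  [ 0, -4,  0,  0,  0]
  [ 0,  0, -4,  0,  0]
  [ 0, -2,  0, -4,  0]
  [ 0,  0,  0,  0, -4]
λ = -4: alg = 5, geom = 4

Step 1 — factor the characteristic polynomial to read off the algebraic multiplicities:
  χ_A(x) = (x + 4)^5

Step 2 — compute geometric multiplicities via the rank-nullity identity g(λ) = n − rank(A − λI):
  rank(A − (-4)·I) = 1, so dim ker(A − (-4)·I) = n − 1 = 4

Summary:
  λ = -4: algebraic multiplicity = 5, geometric multiplicity = 4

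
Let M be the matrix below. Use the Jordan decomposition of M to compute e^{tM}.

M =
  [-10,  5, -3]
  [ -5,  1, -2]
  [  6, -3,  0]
e^{tM} =
  [3*t^2*exp(-3*t) - 7*t*exp(-3*t) + exp(-3*t), -3*t^2*exp(-3*t) + 5*t*exp(-3*t), t^2*exp(-3*t) - 3*t*exp(-3*t)]
  [3*t^2*exp(-3*t)/2 - 5*t*exp(-3*t), -3*t^2*exp(-3*t)/2 + 4*t*exp(-3*t) + exp(-3*t), t^2*exp(-3*t)/2 - 2*t*exp(-3*t)]
  [-9*t^2*exp(-3*t)/2 + 6*t*exp(-3*t), 9*t^2*exp(-3*t)/2 - 3*t*exp(-3*t), -3*t^2*exp(-3*t)/2 + 3*t*exp(-3*t) + exp(-3*t)]

Strategy: write M = P · J · P⁻¹ where J is a Jordan canonical form, so e^{tM} = P · e^{tJ} · P⁻¹, and e^{tJ} can be computed block-by-block.

M has Jordan form
J =
  [-3,  1,  0]
  [ 0, -3,  1]
  [ 0,  0, -3]
(up to reordering of blocks).

Per-block formulas:
  For a 3×3 Jordan block J_3(-3): exp(t · J_3(-3)) = e^(-3t)·(I + t·N + (t^2/2)·N^2), where N is the 3×3 nilpotent shift.

After assembling e^{tJ} and conjugating by P, we get:

e^{tM} =
  [3*t^2*exp(-3*t) - 7*t*exp(-3*t) + exp(-3*t), -3*t^2*exp(-3*t) + 5*t*exp(-3*t), t^2*exp(-3*t) - 3*t*exp(-3*t)]
  [3*t^2*exp(-3*t)/2 - 5*t*exp(-3*t), -3*t^2*exp(-3*t)/2 + 4*t*exp(-3*t) + exp(-3*t), t^2*exp(-3*t)/2 - 2*t*exp(-3*t)]
  [-9*t^2*exp(-3*t)/2 + 6*t*exp(-3*t), 9*t^2*exp(-3*t)/2 - 3*t*exp(-3*t), -3*t^2*exp(-3*t)/2 + 3*t*exp(-3*t) + exp(-3*t)]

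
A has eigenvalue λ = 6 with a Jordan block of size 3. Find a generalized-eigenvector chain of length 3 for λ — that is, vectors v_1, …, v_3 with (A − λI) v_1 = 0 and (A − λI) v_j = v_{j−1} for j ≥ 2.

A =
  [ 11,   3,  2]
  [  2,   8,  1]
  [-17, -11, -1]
A Jordan chain for λ = 6 of length 3:
v_1 = (-3, -3, 12)ᵀ
v_2 = (5, 2, -17)ᵀ
v_3 = (1, 0, 0)ᵀ

Let N = A − (6)·I. We want v_3 with N^3 v_3 = 0 but N^2 v_3 ≠ 0; then v_{j-1} := N · v_j for j = 3, …, 2.

Pick v_3 = (1, 0, 0)ᵀ.
Then v_2 = N · v_3 = (5, 2, -17)ᵀ.
Then v_1 = N · v_2 = (-3, -3, 12)ᵀ.

Sanity check: (A − (6)·I) v_1 = (0, 0, 0)ᵀ = 0. ✓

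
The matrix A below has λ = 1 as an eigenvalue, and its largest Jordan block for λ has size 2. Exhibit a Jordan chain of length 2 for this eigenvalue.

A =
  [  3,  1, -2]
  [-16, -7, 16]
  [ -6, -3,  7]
A Jordan chain for λ = 1 of length 2:
v_1 = (2, -16, -6)ᵀ
v_2 = (1, 0, 0)ᵀ

Let N = A − (1)·I. We want v_2 with N^2 v_2 = 0 but N^1 v_2 ≠ 0; then v_{j-1} := N · v_j for j = 2, …, 2.

Pick v_2 = (1, 0, 0)ᵀ.
Then v_1 = N · v_2 = (2, -16, -6)ᵀ.

Sanity check: (A − (1)·I) v_1 = (0, 0, 0)ᵀ = 0. ✓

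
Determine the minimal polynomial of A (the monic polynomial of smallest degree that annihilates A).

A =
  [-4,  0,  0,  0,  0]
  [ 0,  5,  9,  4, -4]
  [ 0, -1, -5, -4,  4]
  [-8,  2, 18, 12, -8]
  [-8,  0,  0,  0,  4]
x^3 - 4*x^2 - 16*x + 64

The characteristic polynomial is χ_A(x) = (x - 4)^4*(x + 4), so the eigenvalues are known. The minimal polynomial is
  m_A(x) = Π_λ (x − λ)^{k_λ}
where k_λ is the size of the *largest* Jordan block for λ (equivalently, the smallest k with (A − λI)^k v = 0 for every generalised eigenvector v of λ).

  λ = -4: largest Jordan block has size 1, contributing (x + 4)
  λ = 4: largest Jordan block has size 2, contributing (x − 4)^2

So m_A(x) = (x - 4)^2*(x + 4) = x^3 - 4*x^2 - 16*x + 64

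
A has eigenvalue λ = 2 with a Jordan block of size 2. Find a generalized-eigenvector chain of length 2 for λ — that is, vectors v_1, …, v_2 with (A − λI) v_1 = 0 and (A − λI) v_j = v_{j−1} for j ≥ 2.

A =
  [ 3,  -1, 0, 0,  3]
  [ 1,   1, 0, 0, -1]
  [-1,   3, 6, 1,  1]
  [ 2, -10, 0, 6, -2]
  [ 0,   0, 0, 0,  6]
A Jordan chain for λ = 2 of length 2:
v_1 = (1, 1, -1, 2, 0)ᵀ
v_2 = (1, 0, 0, 0, 0)ᵀ

Let N = A − (2)·I. We want v_2 with N^2 v_2 = 0 but N^1 v_2 ≠ 0; then v_{j-1} := N · v_j for j = 2, …, 2.

Pick v_2 = (1, 0, 0, 0, 0)ᵀ.
Then v_1 = N · v_2 = (1, 1, -1, 2, 0)ᵀ.

Sanity check: (A − (2)·I) v_1 = (0, 0, 0, 0, 0)ᵀ = 0. ✓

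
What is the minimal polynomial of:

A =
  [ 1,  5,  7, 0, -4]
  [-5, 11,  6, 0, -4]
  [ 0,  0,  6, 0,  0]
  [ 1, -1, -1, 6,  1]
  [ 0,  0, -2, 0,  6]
x^3 - 18*x^2 + 108*x - 216

The characteristic polynomial is χ_A(x) = (x - 6)^5, so the eigenvalues are known. The minimal polynomial is
  m_A(x) = Π_λ (x − λ)^{k_λ}
where k_λ is the size of the *largest* Jordan block for λ (equivalently, the smallest k with (A − λI)^k v = 0 for every generalised eigenvector v of λ).

  λ = 6: largest Jordan block has size 3, contributing (x − 6)^3

So m_A(x) = (x - 6)^3 = x^3 - 18*x^2 + 108*x - 216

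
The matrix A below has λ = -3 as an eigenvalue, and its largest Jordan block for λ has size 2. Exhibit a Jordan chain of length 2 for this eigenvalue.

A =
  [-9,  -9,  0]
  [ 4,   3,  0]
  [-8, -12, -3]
A Jordan chain for λ = -3 of length 2:
v_1 = (-6, 4, -8)ᵀ
v_2 = (1, 0, 0)ᵀ

Let N = A − (-3)·I. We want v_2 with N^2 v_2 = 0 but N^1 v_2 ≠ 0; then v_{j-1} := N · v_j for j = 2, …, 2.

Pick v_2 = (1, 0, 0)ᵀ.
Then v_1 = N · v_2 = (-6, 4, -8)ᵀ.

Sanity check: (A − (-3)·I) v_1 = (0, 0, 0)ᵀ = 0. ✓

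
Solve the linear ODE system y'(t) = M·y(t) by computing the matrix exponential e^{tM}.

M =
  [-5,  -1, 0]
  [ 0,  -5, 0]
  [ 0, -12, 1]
e^{tM} =
  [exp(-5*t), -t*exp(-5*t), 0]
  [0, exp(-5*t), 0]
  [0, -2*exp(t) + 2*exp(-5*t), exp(t)]

Strategy: write M = P · J · P⁻¹ where J is a Jordan canonical form, so e^{tM} = P · e^{tJ} · P⁻¹, and e^{tJ} can be computed block-by-block.

M has Jordan form
J =
  [-5,  1, 0]
  [ 0, -5, 0]
  [ 0,  0, 1]
(up to reordering of blocks).

Per-block formulas:
  For a 1×1 block at λ = 1: exp(t · [1]) = [e^(1t)].
  For a 2×2 Jordan block J_2(-5): exp(t · J_2(-5)) = e^(-5t)·(I + t·N), where N is the 2×2 nilpotent shift.

After assembling e^{tJ} and conjugating by P, we get:

e^{tM} =
  [exp(-5*t), -t*exp(-5*t), 0]
  [0, exp(-5*t), 0]
  [0, -2*exp(t) + 2*exp(-5*t), exp(t)]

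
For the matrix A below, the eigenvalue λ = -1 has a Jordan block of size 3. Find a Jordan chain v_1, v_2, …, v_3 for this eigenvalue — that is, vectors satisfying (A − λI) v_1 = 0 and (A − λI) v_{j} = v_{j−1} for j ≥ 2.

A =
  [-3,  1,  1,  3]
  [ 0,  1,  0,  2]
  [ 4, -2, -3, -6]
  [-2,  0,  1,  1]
A Jordan chain for λ = -1 of length 3:
v_1 = (2, -4, -4, 4)ᵀ
v_2 = (-2, 0, 4, -2)ᵀ
v_3 = (1, 0, 0, 0)ᵀ

Let N = A − (-1)·I. We want v_3 with N^3 v_3 = 0 but N^2 v_3 ≠ 0; then v_{j-1} := N · v_j for j = 3, …, 2.

Pick v_3 = (1, 0, 0, 0)ᵀ.
Then v_2 = N · v_3 = (-2, 0, 4, -2)ᵀ.
Then v_1 = N · v_2 = (2, -4, -4, 4)ᵀ.

Sanity check: (A − (-1)·I) v_1 = (0, 0, 0, 0)ᵀ = 0. ✓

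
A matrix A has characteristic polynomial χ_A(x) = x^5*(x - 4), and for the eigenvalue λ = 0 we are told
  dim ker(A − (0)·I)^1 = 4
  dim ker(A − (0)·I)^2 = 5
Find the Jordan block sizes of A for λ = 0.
Block sizes for λ = 0: [2, 1, 1, 1]

From the dimensions of kernels of powers, the number of Jordan blocks of size at least j is d_j − d_{j−1} where d_j = dim ker(N^j) (with d_0 = 0). Computing the differences gives [4, 1].
The number of blocks of size exactly k is (#blocks of size ≥ k) − (#blocks of size ≥ k + 1), so the partition is: 3 block(s) of size 1, 1 block(s) of size 2.
In nonincreasing order the block sizes are [2, 1, 1, 1].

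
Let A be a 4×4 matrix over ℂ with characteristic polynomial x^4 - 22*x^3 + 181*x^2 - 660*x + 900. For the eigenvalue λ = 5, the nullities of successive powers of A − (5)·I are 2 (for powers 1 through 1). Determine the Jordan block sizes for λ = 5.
Block sizes for λ = 5: [1, 1]

From the dimensions of kernels of powers, the number of Jordan blocks of size at least j is d_j − d_{j−1} where d_j = dim ker(N^j) (with d_0 = 0). Computing the differences gives [2].
The number of blocks of size exactly k is (#blocks of size ≥ k) − (#blocks of size ≥ k + 1), so the partition is: 2 block(s) of size 1.
In nonincreasing order the block sizes are [1, 1].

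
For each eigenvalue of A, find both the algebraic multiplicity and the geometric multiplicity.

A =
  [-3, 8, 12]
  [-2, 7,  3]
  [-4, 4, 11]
λ = 5: alg = 3, geom = 2

Step 1 — factor the characteristic polynomial to read off the algebraic multiplicities:
  χ_A(x) = (x - 5)^3

Step 2 — compute geometric multiplicities via the rank-nullity identity g(λ) = n − rank(A − λI):
  rank(A − (5)·I) = 1, so dim ker(A − (5)·I) = n − 1 = 2

Summary:
  λ = 5: algebraic multiplicity = 3, geometric multiplicity = 2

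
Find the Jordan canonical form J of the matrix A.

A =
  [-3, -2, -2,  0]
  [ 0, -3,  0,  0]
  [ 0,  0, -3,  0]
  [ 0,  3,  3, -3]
J_2(-3) ⊕ J_1(-3) ⊕ J_1(-3)

The characteristic polynomial is
  det(x·I − A) = x^4 + 12*x^3 + 54*x^2 + 108*x + 81 = (x + 3)^4

Eigenvalues and multiplicities (the geometric multiplicity of λ is n − rank(A − λI), which equals the number of Jordan blocks for λ):
  λ = -3: algebraic multiplicity = 4, geometric multiplicity = 3

Determining the block sizes for each eigenvalue:
  λ = -3: 3 blocks summing to 4 forces exactly one block of size 2 and the rest size 1 → block sizes [2, 1, 1]

Assembling the blocks gives a Jordan form
J =
  [-3,  1,  0,  0]
  [ 0, -3,  0,  0]
  [ 0,  0, -3,  0]
  [ 0,  0,  0, -3]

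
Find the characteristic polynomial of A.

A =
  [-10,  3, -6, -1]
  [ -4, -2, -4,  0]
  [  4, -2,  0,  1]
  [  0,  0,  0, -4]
x^4 + 16*x^3 + 96*x^2 + 256*x + 256

Expanding det(x·I − A) (e.g. by cofactor expansion or by noting that A is similar to its Jordan form J, which has the same characteristic polynomial as A) gives
  χ_A(x) = x^4 + 16*x^3 + 96*x^2 + 256*x + 256
which factors as (x + 4)^4. The eigenvalues (with algebraic multiplicities) are λ = -4 with multiplicity 4.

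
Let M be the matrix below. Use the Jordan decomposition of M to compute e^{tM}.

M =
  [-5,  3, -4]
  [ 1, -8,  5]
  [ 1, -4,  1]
e^{tM} =
  [-t*exp(-4*t) + exp(-4*t), t^2*exp(-4*t)/2 + 3*t*exp(-4*t), -t^2*exp(-4*t)/2 - 4*t*exp(-4*t)]
  [t*exp(-4*t), -t^2*exp(-4*t)/2 - 4*t*exp(-4*t) + exp(-4*t), t^2*exp(-4*t)/2 + 5*t*exp(-4*t)]
  [t*exp(-4*t), -t^2*exp(-4*t)/2 - 4*t*exp(-4*t), t^2*exp(-4*t)/2 + 5*t*exp(-4*t) + exp(-4*t)]

Strategy: write M = P · J · P⁻¹ where J is a Jordan canonical form, so e^{tM} = P · e^{tJ} · P⁻¹, and e^{tJ} can be computed block-by-block.

M has Jordan form
J =
  [-4,  1,  0]
  [ 0, -4,  1]
  [ 0,  0, -4]
(up to reordering of blocks).

Per-block formulas:
  For a 3×3 Jordan block J_3(-4): exp(t · J_3(-4)) = e^(-4t)·(I + t·N + (t^2/2)·N^2), where N is the 3×3 nilpotent shift.

After assembling e^{tJ} and conjugating by P, we get:

e^{tM} =
  [-t*exp(-4*t) + exp(-4*t), t^2*exp(-4*t)/2 + 3*t*exp(-4*t), -t^2*exp(-4*t)/2 - 4*t*exp(-4*t)]
  [t*exp(-4*t), -t^2*exp(-4*t)/2 - 4*t*exp(-4*t) + exp(-4*t), t^2*exp(-4*t)/2 + 5*t*exp(-4*t)]
  [t*exp(-4*t), -t^2*exp(-4*t)/2 - 4*t*exp(-4*t), t^2*exp(-4*t)/2 + 5*t*exp(-4*t) + exp(-4*t)]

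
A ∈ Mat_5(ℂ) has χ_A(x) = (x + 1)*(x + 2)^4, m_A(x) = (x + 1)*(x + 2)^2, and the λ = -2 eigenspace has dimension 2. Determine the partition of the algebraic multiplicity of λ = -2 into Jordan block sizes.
Block sizes for λ = -2: [2, 2]

Step 1 — from the characteristic polynomial, algebraic multiplicity of λ = -2 is 4. From dim ker(A − (-2)·I) = 2, there are exactly 2 Jordan blocks for λ = -2.
Step 2 — from the minimal polynomial, the factor (x + 2)^2 tells us the largest block for λ = -2 has size 2.
Step 3 — with total size 4, 2 blocks, and largest block 2, the block sizes (in nonincreasing order) are [2, 2].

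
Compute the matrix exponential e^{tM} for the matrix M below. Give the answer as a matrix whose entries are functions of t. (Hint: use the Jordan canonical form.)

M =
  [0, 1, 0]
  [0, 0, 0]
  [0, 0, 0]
e^{tM} =
  [1, t, 0]
  [0, 1, 0]
  [0, 0, 1]

Strategy: write M = P · J · P⁻¹ where J is a Jordan canonical form, so e^{tM} = P · e^{tJ} · P⁻¹, and e^{tJ} can be computed block-by-block.

M has Jordan form
J =
  [0, 1, 0]
  [0, 0, 0]
  [0, 0, 0]
(up to reordering of blocks).

Per-block formulas:
  For a 1×1 block at λ = 0: exp(t · [0]) = [e^(0t)].
  For a 2×2 Jordan block J_2(0): exp(t · J_2(0)) = e^(0t)·(I + t·N), where N is the 2×2 nilpotent shift.

After assembling e^{tJ} and conjugating by P, we get:

e^{tM} =
  [1, t, 0]
  [0, 1, 0]
  [0, 0, 1]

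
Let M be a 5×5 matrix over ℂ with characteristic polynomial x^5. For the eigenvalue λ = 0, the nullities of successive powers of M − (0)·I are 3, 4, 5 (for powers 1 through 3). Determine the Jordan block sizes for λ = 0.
Block sizes for λ = 0: [3, 1, 1]

From the dimensions of kernels of powers, the number of Jordan blocks of size at least j is d_j − d_{j−1} where d_j = dim ker(N^j) (with d_0 = 0). Computing the differences gives [3, 1, 1].
The number of blocks of size exactly k is (#blocks of size ≥ k) − (#blocks of size ≥ k + 1), so the partition is: 2 block(s) of size 1, 1 block(s) of size 3.
In nonincreasing order the block sizes are [3, 1, 1].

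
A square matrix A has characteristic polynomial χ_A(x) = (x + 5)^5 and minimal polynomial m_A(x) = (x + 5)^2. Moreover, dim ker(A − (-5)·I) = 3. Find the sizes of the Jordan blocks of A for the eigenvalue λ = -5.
Block sizes for λ = -5: [2, 2, 1]

Step 1 — from the characteristic polynomial, algebraic multiplicity of λ = -5 is 5. From dim ker(A − (-5)·I) = 3, there are exactly 3 Jordan blocks for λ = -5.
Step 2 — from the minimal polynomial, the factor (x + 5)^2 tells us the largest block for λ = -5 has size 2.
Step 3 — with total size 5, 3 blocks, and largest block 2, the block sizes (in nonincreasing order) are [2, 2, 1].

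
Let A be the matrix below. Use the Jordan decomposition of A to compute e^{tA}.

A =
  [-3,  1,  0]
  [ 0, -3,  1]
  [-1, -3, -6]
e^{tA} =
  [t^2*exp(-4*t)/2 + t*exp(-4*t) + exp(-4*t), t^2*exp(-4*t) + t*exp(-4*t), t^2*exp(-4*t)/2]
  [-t^2*exp(-4*t)/2, -t^2*exp(-4*t) + t*exp(-4*t) + exp(-4*t), -t^2*exp(-4*t)/2 + t*exp(-4*t)]
  [t^2*exp(-4*t)/2 - t*exp(-4*t), t^2*exp(-4*t) - 3*t*exp(-4*t), t^2*exp(-4*t)/2 - 2*t*exp(-4*t) + exp(-4*t)]

Strategy: write A = P · J · P⁻¹ where J is a Jordan canonical form, so e^{tA} = P · e^{tJ} · P⁻¹, and e^{tJ} can be computed block-by-block.

A has Jordan form
J =
  [-4,  1,  0]
  [ 0, -4,  1]
  [ 0,  0, -4]
(up to reordering of blocks).

Per-block formulas:
  For a 3×3 Jordan block J_3(-4): exp(t · J_3(-4)) = e^(-4t)·(I + t·N + (t^2/2)·N^2), where N is the 3×3 nilpotent shift.

After assembling e^{tJ} and conjugating by P, we get:

e^{tA} =
  [t^2*exp(-4*t)/2 + t*exp(-4*t) + exp(-4*t), t^2*exp(-4*t) + t*exp(-4*t), t^2*exp(-4*t)/2]
  [-t^2*exp(-4*t)/2, -t^2*exp(-4*t) + t*exp(-4*t) + exp(-4*t), -t^2*exp(-4*t)/2 + t*exp(-4*t)]
  [t^2*exp(-4*t)/2 - t*exp(-4*t), t^2*exp(-4*t) - 3*t*exp(-4*t), t^2*exp(-4*t)/2 - 2*t*exp(-4*t) + exp(-4*t)]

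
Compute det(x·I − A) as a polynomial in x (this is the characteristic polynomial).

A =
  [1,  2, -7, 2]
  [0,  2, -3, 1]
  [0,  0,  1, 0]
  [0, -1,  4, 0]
x^4 - 4*x^3 + 6*x^2 - 4*x + 1

Expanding det(x·I − A) (e.g. by cofactor expansion or by noting that A is similar to its Jordan form J, which has the same characteristic polynomial as A) gives
  χ_A(x) = x^4 - 4*x^3 + 6*x^2 - 4*x + 1
which factors as (x - 1)^4. The eigenvalues (with algebraic multiplicities) are λ = 1 with multiplicity 4.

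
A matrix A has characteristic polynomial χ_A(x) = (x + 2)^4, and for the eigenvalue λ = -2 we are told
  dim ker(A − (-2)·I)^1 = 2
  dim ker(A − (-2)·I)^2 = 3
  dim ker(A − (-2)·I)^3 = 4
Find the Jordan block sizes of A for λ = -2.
Block sizes for λ = -2: [3, 1]

From the dimensions of kernels of powers, the number of Jordan blocks of size at least j is d_j − d_{j−1} where d_j = dim ker(N^j) (with d_0 = 0). Computing the differences gives [2, 1, 1].
The number of blocks of size exactly k is (#blocks of size ≥ k) − (#blocks of size ≥ k + 1), so the partition is: 1 block(s) of size 1, 1 block(s) of size 3.
In nonincreasing order the block sizes are [3, 1].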